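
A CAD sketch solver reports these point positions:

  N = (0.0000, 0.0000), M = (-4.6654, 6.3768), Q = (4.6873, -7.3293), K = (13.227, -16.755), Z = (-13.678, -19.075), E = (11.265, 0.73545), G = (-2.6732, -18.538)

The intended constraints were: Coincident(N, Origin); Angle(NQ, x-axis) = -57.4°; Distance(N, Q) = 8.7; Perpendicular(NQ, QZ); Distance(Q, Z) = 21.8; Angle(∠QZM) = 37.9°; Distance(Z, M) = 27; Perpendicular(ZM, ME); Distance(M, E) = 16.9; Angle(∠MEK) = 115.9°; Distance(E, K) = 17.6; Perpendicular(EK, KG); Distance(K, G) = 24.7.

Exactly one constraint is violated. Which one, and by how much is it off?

Distance(K, G) = 24.7 — off by 8.70.

N = (0.00, 0.00) ✓; NQ at -57.40° ✓; |NQ| = 8.700 ✓; ∠(NQ, QZ) = 90.00° ✓; |QZ| = 21.80 ✓; ∠QZM = 37.90° ✓; |ZM| = 27.00 ✓; ∠(ZM, ME) = 90.00° ✓; |ME| = 16.90 ✓; ∠MEK = 115.9° ✓; |EK| = 17.60 ✓; ∠(EK, KG) = 90.00° ✓; |KG| = 16.00 ✗.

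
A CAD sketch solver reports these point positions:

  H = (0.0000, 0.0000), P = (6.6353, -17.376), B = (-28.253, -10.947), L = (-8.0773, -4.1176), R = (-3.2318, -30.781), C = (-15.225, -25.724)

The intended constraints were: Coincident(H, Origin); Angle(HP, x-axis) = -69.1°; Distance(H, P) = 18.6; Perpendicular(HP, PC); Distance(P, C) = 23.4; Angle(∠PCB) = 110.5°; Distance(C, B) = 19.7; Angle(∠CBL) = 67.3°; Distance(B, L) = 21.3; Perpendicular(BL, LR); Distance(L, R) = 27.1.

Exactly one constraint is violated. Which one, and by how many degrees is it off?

Perpendicular(BL, LR) — off by 8.40°.

H = (0.00, 0.00) ✓; HP at -69.10° ✓; |HP| = 18.60 ✓; ∠(HP, PC) = 90.00° ✓; |PC| = 23.40 ✓; ∠PCB = 110.5° ✓; |CB| = 19.70 ✓; ∠CBL = 67.30° ✓; |BL| = 21.30 ✓; ∠(BL, LR) = 98.40° ✗; |LR| = 27.10 ✓.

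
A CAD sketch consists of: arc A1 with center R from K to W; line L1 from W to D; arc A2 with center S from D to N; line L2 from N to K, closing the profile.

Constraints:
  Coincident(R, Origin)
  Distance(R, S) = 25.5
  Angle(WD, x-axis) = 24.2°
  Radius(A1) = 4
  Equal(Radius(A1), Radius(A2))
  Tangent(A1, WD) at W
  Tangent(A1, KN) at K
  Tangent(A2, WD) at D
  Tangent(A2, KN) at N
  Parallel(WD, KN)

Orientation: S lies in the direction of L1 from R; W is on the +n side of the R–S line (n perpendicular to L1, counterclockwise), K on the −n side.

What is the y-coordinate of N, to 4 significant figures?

6.805

The slot axis is L1's direction at 24.2°, so u = (cos 24.2°, sin 24.2°) = (0.9121, 0.4099) and n = (−sin 24.2°, cos 24.2°) = (-0.4099, 0.9121). R is at the origin and S lies 25.5 along u from R, so S = 25.5·u = (23.26, 10.45). Tangency of A1 to both parallel lines with radius 4.0 puts W and K at R ± 4.0·n: W = (-1.640, 3.648), K = (1.640, -3.648). Equal radii place D and N the same way about S: D = S + 4.0·n = (21.62, 14.10), N = S − 4.0·n = (24.90, 6.805). So N.y = 6.805.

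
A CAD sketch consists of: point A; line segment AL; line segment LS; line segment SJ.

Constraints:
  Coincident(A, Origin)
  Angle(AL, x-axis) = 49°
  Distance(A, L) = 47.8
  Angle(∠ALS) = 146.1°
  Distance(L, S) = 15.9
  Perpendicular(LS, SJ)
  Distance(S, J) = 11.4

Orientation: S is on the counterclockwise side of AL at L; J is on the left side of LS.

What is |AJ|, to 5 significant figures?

57.632

∠ALS = 146.1°, so LS runs at 49.0° + (180° − 146.1°) = 82.900° from the x-axis; with |LS| = 15.9, S = L + 15.9·(cos 82.900°, sin 82.900°) = (33.325, 51.853). LS ⟂ SJ; with |SJ| = 11.4 on the left of LS, J = S + 11.4·(-0.99233, 0.12360) = (22.012, 53.262). Then |AJ| = |J − A| = 57.632.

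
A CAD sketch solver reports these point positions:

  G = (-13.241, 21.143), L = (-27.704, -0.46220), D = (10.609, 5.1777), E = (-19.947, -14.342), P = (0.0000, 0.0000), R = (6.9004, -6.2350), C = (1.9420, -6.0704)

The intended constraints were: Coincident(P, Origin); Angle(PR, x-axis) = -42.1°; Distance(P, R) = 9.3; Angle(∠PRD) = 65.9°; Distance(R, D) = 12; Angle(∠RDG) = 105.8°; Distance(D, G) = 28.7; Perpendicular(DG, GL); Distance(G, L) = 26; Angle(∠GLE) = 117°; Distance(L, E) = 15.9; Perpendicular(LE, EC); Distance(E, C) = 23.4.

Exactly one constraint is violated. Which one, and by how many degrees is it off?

Perpendicular(LE, EC) — off by 8.50°.

P = (0.00, 0.00) ✓; PR at -42.10° ✓; |PR| = 9.300 ✓; ∠PRD = 65.90° ✓; |RD| = 12.00 ✓; ∠RDG = 105.8° ✓; |DG| = 28.70 ✓; ∠(DG, GL) = 90.00° ✓; |GL| = 26.00 ✓; ∠GLE = 117.0° ✓; |LE| = 15.90 ✓; ∠(LE, EC) = 81.50° ✗; |EC| = 23.40 ✓.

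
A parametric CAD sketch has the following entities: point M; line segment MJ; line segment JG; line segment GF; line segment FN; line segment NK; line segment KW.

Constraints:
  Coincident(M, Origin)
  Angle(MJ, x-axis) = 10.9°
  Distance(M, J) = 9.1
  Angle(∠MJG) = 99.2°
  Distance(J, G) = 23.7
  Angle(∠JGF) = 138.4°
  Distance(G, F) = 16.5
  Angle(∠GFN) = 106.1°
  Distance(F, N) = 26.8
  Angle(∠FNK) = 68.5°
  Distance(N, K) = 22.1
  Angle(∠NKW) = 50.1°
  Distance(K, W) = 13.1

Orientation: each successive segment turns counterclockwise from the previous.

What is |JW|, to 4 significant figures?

28.99

M is at the origin; MJ runs at 10.9° with length 9.1, so J = (8.936, 1.721). ∠MJG = 99.2° gives JG at 91.70° from the x-axis; with |JG| = 23.7, G = (8.233, 25.41). ∠JGF = 138.4° gives GF at 133.3° from the x-axis; with |GF| = 16.5, F = (-3.083, 37.42). ∠GFN = 106.1° gives FN at -152.8° from the x-axis; with |FN| = 26.8, N = (-26.92, 25.17). ∠FNK = 68.5° gives NK at -41.30° from the x-axis; with |NK| = 22.1, K = (-10.32, 10.58). ∠NKW = 50.1° gives KW at 88.60° from the x-axis; with |KW| = 13.1, W = (-9.997, 23.68). Then |JW| = |W − J| = 28.99.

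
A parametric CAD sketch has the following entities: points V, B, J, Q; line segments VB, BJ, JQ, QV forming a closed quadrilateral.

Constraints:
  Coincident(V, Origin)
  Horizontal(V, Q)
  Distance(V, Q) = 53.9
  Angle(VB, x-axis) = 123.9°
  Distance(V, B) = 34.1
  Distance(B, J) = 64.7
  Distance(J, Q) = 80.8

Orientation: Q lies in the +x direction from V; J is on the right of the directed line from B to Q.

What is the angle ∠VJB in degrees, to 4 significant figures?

27.31°

Checks: |BJ| = 64.70 ✓; |JQ| = 80.80 ✓.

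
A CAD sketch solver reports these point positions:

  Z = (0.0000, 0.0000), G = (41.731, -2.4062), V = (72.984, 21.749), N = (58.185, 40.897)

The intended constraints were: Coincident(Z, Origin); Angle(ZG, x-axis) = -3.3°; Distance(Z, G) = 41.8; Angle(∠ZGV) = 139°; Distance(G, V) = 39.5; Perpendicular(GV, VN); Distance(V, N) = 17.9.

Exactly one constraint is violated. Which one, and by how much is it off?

Distance(V, N) = 17.9 — off by 6.30.

Z = (0.00, 0.00) ✓; ZG at -3.300° ✓; |ZG| = 41.80 ✓; ∠ZGV = 139.0° ✓; |GV| = 39.50 ✓; ∠(GV, VN) = 90.00° ✓; |VN| = 24.20 ✗.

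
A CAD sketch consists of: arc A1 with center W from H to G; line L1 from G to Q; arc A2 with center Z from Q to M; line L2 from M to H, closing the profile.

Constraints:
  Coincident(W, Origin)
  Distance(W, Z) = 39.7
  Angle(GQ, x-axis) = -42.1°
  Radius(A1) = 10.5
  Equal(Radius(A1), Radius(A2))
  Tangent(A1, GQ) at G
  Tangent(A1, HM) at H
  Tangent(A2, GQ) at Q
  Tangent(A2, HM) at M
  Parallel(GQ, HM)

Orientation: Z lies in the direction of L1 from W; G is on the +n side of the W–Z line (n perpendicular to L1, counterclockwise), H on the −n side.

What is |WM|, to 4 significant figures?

41.07

The slot axis is L1's direction at -42.1°, so u = (cos -42.1°, sin -42.1°) = (0.7420, -0.6704) and n = (−sin -42.1°, cos -42.1°) = (0.6704, 0.7420). W is at the origin and Z lies 39.7 along u from W, so Z = 39.7·u = (29.46, -26.62). Tangency of A1 to both parallel lines with radius 10.5 puts G and H at W ± 10.5·n: G = (7.039, 7.791), H = (-7.039, -7.791). Equal radii place Q and M the same way about Z: Q = Z + 10.5·n = (36.50, -18.83), M = Z − 10.5·n = (22.42, -34.41). Then |WM| = |M − W| = 41.07.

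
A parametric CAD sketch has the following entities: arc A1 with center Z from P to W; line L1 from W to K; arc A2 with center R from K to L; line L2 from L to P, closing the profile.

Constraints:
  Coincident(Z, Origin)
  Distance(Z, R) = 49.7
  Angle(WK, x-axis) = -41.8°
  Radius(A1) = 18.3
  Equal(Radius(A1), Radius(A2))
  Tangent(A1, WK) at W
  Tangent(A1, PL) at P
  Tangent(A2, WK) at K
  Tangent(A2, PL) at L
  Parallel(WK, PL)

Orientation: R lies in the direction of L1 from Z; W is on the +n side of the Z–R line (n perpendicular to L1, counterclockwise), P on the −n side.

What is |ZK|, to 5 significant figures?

52.962

Tangency of A1 to both parallel lines with radius 18.3 puts W and P at Z ± 18.3·n: W = (12.198, 13.642), P = (-12.198, -13.642). Equal radii place K and L the same way about R: K = R + 18.3·n = (49.248, -19.484), L = R − 18.3·n = (24.853, -46.769). Then |ZK| = |K − Z| = 52.962.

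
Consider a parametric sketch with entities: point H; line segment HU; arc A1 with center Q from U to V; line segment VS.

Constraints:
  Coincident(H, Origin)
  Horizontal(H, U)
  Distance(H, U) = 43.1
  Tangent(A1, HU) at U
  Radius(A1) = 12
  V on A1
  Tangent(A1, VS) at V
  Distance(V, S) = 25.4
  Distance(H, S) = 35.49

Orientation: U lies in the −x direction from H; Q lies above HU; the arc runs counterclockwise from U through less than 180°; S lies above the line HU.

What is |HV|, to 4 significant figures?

33.11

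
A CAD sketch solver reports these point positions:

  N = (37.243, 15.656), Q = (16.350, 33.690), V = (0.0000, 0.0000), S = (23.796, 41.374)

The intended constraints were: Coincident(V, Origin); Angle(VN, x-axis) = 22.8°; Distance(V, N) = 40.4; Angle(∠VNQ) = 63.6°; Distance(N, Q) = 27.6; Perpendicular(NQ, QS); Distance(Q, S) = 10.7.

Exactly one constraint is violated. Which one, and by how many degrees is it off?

Perpendicular(NQ, QS) — off by 3.30°.

V = (0.00, 0.00) ✓; VN at 22.80° ✓; |VN| = 40.40 ✓; ∠VNQ = 63.60° ✓; |NQ| = 27.60 ✓; ∠(NQ, QS) = 93.30° ✗; |QS| = 10.70 ✓.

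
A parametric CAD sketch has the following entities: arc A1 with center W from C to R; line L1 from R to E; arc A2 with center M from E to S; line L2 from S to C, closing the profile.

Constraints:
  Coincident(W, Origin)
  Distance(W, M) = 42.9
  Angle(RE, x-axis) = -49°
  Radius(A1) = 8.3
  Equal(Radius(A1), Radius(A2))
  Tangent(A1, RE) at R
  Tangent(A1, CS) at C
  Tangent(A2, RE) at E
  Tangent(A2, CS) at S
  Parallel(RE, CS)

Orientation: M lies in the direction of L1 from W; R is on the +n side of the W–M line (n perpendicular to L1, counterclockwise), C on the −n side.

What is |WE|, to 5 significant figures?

43.696

The slot axis is L1's direction at -49.0°, so u = (cos -49.0°, sin -49.0°) = (0.65606, -0.75471) and n = (−sin -49.0°, cos -49.0°) = (0.75471, 0.65606). W is at the origin and M lies 42.9 along u from W, so M = 42.9·u = (28.145, -32.377). Tangency of A1 to both parallel lines with radius 8.3 puts R and C at W ± 8.3·n: R = (6.2641, 5.4453), C = (-6.2641, -5.4453). Equal radii place E and S the same way about M: E = M + 8.3·n = (34.409, -26.932), S = M − 8.3·n = (21.881, -37.822). Then |WE| = |E − W| = 43.696.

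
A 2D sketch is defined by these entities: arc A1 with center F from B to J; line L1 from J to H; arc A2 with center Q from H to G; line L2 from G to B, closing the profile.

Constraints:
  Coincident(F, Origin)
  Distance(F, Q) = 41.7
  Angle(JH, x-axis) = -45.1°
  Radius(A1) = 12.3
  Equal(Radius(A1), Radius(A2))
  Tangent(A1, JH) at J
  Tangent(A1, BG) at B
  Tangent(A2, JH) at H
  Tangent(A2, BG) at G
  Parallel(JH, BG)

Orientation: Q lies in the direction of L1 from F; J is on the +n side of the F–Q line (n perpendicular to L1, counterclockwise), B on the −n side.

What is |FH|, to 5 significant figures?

43.476

The slot axis is L1's direction at -45.1°, so u = (cos -45.1°, sin -45.1°) = (0.70587, -0.70834) and n = (−sin -45.1°, cos -45.1°) = (0.70834, 0.70587). F is at the origin and Q lies 41.7 along u from F, so Q = 41.7·u = (29.435, -29.538). Tangency of A1 to both parallel lines with radius 12.3 puts J and B at F ± 12.3·n: J = (8.7126, 8.6822), B = (-8.7126, -8.6822). Equal radii place H and G the same way about Q: H = Q + 12.3·n = (38.147, -20.856), G = Q − 12.3·n = (20.722, -38.220). Then |FH| = |H − F| = 43.476.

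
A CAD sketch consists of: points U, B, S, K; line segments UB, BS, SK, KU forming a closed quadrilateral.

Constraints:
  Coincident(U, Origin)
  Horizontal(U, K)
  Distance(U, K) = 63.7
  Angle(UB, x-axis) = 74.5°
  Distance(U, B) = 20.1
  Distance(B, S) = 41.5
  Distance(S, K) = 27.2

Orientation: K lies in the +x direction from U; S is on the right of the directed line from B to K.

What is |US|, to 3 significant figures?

38.1

U is at the origin; UK is horizontal with |UK| = 63.7 and K in +x, so K = (63.7, 0). UB runs at 74.5° with |UB| = 20.1, so B = (5.37, 19.4). S is determined by |BS| = 41.5 and |SK| = 27.2 together: it lies at the intersection of circle(B, 41.5) and circle(K, 27.2). With |BK| = 61.5, the foot of the radical line on BK is 38.7 from B and the perpendicular offset is √(41.5² − 38.7²) = 14.9. Taking the right-of-BK solution: S = (37.4, -7.00).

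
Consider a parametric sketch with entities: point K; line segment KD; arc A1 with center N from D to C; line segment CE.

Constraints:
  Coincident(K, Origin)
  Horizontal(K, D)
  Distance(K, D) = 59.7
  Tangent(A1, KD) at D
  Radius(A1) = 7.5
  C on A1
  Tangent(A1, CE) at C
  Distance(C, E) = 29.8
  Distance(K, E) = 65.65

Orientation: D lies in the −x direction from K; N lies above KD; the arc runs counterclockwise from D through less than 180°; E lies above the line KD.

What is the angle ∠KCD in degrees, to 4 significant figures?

124.9°

K is at the origin; KD is horizontal with |KD| = 59.7 and D on the −x side, so D = (-59.70, 0.000). Tangency of A1 to KD means the radius ND is perpendicular to KD, so N = D + (0, 7.5) = (-59.70, 7.500). Since NC ⟂ CE (tangency), |NE| = √(7.5² + 29.8²) = 30.73 regardless of where C sits on A1. So E lies on both circle(K, 65.65) and circle(N, 30.73); the above-KD intersection is E = (-53.78, 37.65). C is the foot of the tangent from E: C = (-52.21, 7.895).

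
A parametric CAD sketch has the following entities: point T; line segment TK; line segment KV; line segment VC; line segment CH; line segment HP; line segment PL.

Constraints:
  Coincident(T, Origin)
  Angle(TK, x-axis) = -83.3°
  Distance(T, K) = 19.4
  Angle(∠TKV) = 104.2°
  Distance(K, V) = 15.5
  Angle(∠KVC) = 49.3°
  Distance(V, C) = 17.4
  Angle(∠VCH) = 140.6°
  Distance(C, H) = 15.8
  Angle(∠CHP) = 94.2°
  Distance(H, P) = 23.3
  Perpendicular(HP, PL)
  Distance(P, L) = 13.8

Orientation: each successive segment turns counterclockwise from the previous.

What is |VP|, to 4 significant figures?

33.27

T is at the origin; TK runs at -83.3° with length 19.4, so K = (2.263, -19.27). ∠TKV = 104.2° gives KV at -7.500° from the x-axis; with |KV| = 15.5, V = (17.63, -21.29). ∠KVC = 49.3° gives VC at 123.2° from the x-axis; with |VC| = 17.4, C = (8.103, -6.731). ∠VCH = 140.6° gives CH at 162.6° from the x-axis; with |CH| = 15.8, H = (-6.974, -2.006). ∠CHP = 94.2° gives HP at -111.6° from the x-axis; with |HP| = 23.3, P = (-15.55, -23.67). Then |VP| = |P − V| = 33.27.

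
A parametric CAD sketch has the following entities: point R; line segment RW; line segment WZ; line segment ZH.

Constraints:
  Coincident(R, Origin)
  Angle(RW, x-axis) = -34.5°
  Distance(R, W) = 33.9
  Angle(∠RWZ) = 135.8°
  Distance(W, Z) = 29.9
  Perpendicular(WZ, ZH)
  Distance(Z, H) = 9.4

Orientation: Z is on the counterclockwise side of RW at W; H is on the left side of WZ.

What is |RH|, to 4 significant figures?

56.04

∠RWZ = 135.8°, so WZ runs at -34.5° + (180° − 135.8°) = 9.700° from the x-axis; with |WZ| = 29.9, Z = W + 29.9·(cos 9.700°, sin 9.700°) = (57.41, -14.16). WZ ⟂ ZH; with |ZH| = 9.4 on the left of WZ, H = Z + 9.4·(-0.1685, 0.9857) = (55.83, -4.898). Then |RH| = |H − R| = 56.04.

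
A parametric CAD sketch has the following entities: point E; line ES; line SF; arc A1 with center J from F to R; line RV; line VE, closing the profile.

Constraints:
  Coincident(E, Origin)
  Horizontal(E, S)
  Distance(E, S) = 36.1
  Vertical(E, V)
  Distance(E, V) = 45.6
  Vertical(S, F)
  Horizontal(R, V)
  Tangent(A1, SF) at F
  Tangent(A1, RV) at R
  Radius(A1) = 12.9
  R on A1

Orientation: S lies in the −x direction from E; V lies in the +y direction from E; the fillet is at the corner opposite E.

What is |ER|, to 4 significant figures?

51.16

E is at the origin; E and S share the same y with |ES| = 36.1 and S on the −x side, so S = (-36.10, 0.000). EV is vertical with |EV| = 45.6 and V on the +y side, so V = (0.000, 45.60). The virtual corner opposite E is at (-36.10, 45.60). A1 meets SF tangentially, so JF is at right angles to SF and A1 meets RV tangentially, so JR is at right angles to RV, with radius 12.9, so the center J sits 12.9 in from both sides at J = (-23.20, 32.70). That places the tangent points at F = (-36.10, 32.70) on SF and R = (-23.20, 45.60) on RV. Then |ER| = |R − E| = 51.16.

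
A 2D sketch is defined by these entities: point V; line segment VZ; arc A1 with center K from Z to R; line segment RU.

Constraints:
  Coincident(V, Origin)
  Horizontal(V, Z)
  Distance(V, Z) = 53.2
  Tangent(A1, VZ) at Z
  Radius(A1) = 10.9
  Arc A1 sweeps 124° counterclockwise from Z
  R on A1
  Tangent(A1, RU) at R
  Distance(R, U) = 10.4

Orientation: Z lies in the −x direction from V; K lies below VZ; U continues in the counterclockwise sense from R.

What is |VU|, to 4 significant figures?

61.96

On A1, Z sits at bearing 90° from K; a 124° counterclockwise sweep puts R at bearing 214°, so R = K + 10.9·(cos 214°, sin 214°) = (-62.24, -17.00). The tangent condition forces KR to be normal to RU, so RU runs along (−sin 214°, cos 214°); with |RU| = 10.4, U = (-56.42, -25.62). Then |VU| = |U − V| = 61.96.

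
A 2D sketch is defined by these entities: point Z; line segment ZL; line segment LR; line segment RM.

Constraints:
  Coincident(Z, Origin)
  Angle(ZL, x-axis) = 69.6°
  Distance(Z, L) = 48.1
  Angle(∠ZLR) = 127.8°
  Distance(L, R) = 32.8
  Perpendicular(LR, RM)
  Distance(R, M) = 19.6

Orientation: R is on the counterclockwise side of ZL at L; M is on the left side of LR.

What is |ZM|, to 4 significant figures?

64.94

Z is at the origin; ZL runs at 69.6° with length 48.1, so L = 48.1·(cos 69.6°, sin 69.6°) = (16.77, 45.08). ∠ZLR = 127.8°, so LR runs at 69.6° + (180° − 127.8°) = 121.8° from the x-axis; with |LR| = 32.8, R = L + 32.8·(cos 121.8°, sin 121.8°) = (-0.5178, 72.96). The perpendicularity gives RM at right angles to LR; with |RM| = 19.6 on the left of LR, M = R + 19.6·(-0.8499, -0.5270) = (-17.18, 62.63). Then |ZM| = |M − Z| = 64.94.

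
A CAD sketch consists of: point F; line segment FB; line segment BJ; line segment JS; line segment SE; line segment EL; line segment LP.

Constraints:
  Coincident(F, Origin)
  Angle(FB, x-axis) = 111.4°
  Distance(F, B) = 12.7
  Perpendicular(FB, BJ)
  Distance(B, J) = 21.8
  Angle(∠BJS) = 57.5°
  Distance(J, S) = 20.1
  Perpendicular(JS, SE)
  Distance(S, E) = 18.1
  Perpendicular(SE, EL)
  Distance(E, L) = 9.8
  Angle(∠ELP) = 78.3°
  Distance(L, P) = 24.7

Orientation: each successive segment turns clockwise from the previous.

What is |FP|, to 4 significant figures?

19.03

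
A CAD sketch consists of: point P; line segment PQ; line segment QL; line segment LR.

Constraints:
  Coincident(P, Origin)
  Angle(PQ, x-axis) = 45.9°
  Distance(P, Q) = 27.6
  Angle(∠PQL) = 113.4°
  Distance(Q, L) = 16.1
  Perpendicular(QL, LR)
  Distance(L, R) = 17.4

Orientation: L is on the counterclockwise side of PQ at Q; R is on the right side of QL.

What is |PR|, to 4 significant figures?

50.58

∠PQL = 113.4°, so QL runs at 45.9° + (180° − 113.4°) = 112.5° from the x-axis; with |QL| = 16.1, L = Q + 16.1·(cos 112.5°, sin 112.5°) = (13.05, 34.69). QL is perpendicular to LR; with |LR| = 17.4 on the right of QL, R = L + 17.4·(0.9239, 0.3827) = (29.12, 41.35). Then |PR| = |R − P| = 50.58.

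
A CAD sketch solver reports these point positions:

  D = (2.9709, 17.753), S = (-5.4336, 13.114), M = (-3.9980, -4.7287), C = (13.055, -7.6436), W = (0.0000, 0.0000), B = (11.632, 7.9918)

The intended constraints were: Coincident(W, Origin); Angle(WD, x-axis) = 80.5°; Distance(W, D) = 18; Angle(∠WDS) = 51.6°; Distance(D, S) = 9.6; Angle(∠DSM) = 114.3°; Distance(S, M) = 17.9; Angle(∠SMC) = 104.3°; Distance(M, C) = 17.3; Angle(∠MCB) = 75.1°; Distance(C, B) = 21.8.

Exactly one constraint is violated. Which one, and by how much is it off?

Distance(C, B) = 21.8 — off by 6.10.

W = (0.00, 0.00) ✓; WD at 80.50° ✓; |WD| = 18.00 ✓; ∠WDS = 51.60° ✓; |DS| = 9.600 ✓; ∠DSM = 114.3° ✓; |SM| = 17.90 ✓; ∠SMC = 104.3° ✓; |MC| = 17.30 ✓; ∠MCB = 75.10° ✓; |CB| = 15.70 ✗.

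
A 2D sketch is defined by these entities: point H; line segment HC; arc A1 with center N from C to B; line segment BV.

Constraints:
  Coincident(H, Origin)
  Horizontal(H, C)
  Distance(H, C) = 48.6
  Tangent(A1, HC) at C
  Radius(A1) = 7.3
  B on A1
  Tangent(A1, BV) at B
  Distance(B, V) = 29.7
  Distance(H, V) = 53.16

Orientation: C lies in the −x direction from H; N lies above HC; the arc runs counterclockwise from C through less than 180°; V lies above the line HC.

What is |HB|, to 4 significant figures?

41.86

Checks: |NB| = 7.300 ✓; ∠(NB, BV) = 90.00° ✓; |BV| = 29.70 ✓; |HV| = 53.16 ✓.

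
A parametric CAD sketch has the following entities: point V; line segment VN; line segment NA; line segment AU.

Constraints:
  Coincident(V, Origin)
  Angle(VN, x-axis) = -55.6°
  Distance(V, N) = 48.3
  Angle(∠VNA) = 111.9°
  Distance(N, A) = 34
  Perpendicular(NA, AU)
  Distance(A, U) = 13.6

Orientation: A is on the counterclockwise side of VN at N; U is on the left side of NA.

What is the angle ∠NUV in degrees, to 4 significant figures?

52.77°

V is at the origin; VN runs at -55.6° with length 48.3, so N = 48.3·(cos -55.6°, sin -55.6°) = (27.29, -39.85). ∠VNA = 111.9°, so NA runs at -55.6° + (180° − 111.9°) = 12.50° from the x-axis; with |NA| = 34.0, A = N + 34.0·(cos 12.50°, sin 12.50°) = (60.48, -32.49). The perpendicularity gives AU at right angles to NA; with |AU| = 13.6 on the left of NA, U = A + 13.6·(-0.2164, 0.9763) = (57.54, -19.22). Then cos ∠NUV = UN·UV / (|UN||UV|), giving 52.77°.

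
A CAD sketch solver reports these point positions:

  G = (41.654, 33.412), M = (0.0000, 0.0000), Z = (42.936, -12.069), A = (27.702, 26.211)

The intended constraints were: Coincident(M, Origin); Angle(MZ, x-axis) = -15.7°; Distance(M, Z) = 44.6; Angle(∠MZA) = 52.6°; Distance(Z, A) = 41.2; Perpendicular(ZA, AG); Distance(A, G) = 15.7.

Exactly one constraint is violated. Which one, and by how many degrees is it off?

Perpendicular(ZA, AG) — off by 5.60°.

M = (0.00, 0.00) ✓; MZ at -15.70° ✓; |MZ| = 44.60 ✓; ∠MZA = 52.60° ✓; |ZA| = 41.20 ✓; ∠(ZA, AG) = 84.40° ✗; |AG| = 15.70 ✓.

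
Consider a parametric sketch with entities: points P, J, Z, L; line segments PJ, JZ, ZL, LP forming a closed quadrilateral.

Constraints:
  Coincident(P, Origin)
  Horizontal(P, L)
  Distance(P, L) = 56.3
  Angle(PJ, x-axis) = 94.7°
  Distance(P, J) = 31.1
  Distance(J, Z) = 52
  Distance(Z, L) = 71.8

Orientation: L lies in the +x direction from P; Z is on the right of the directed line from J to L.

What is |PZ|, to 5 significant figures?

23.678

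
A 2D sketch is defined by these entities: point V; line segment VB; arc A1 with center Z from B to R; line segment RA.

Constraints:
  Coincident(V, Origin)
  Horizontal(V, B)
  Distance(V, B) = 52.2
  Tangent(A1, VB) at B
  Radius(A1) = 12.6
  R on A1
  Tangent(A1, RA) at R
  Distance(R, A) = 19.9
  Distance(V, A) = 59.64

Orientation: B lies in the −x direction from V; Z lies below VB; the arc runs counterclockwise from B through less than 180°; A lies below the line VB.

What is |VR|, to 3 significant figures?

64.9

V is at the origin; V and B share the same y with |VB| = 52.2 and B on the −x side, so B = (-52.2, 0.00). Since A1 is tangent to VB there, ZB ⟂ VB, so Z = B + (0, -12.6) = (-52.2, -12.6). Since ZR ⟂ RA (tangency), |ZA| = √(12.6² + 19.9²) = 23.6 regardless of where R sits on A1. So A lies on both circle(V, 59.64) and circle(Z, 23.6); the below-VB intersection is A = (-47.8, -35.7). R is the foot of the tangent from A: R = (-61.4, -21.2).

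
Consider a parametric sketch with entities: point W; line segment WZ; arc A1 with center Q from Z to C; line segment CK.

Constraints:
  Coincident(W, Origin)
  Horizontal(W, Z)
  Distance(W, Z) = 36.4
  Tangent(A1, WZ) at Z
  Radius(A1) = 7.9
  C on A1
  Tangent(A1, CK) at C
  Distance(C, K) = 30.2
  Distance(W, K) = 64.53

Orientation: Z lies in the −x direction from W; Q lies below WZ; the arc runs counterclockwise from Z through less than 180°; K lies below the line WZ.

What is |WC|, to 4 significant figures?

43.87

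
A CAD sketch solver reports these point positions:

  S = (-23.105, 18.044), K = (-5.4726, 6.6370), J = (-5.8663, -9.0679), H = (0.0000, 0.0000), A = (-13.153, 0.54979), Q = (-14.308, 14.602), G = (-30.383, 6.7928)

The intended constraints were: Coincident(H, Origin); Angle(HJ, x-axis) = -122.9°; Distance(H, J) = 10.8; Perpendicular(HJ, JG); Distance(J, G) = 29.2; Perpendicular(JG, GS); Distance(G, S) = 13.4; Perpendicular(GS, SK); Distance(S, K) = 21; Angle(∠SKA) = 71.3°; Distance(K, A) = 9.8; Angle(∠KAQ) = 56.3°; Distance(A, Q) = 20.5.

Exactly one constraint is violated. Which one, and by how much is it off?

Distance(A, Q) = 20.5 — off by 6.40.

H = (0.00, 0.00) ✓; HJ at -122.9° ✓; |HJ| = 10.80 ✓; ∠(HJ, JG) = 90.00° ✓; |JG| = 29.20 ✓; ∠(JG, GS) = 90.00° ✓; |GS| = 13.40 ✓; ∠(GS, SK) = 90.00° ✓; |SK| = 21.00 ✓; ∠SKA = 71.30° ✓; |KA| = 9.800 ✓; ∠KAQ = 56.30° ✓; |AQ| = 14.10 ✗.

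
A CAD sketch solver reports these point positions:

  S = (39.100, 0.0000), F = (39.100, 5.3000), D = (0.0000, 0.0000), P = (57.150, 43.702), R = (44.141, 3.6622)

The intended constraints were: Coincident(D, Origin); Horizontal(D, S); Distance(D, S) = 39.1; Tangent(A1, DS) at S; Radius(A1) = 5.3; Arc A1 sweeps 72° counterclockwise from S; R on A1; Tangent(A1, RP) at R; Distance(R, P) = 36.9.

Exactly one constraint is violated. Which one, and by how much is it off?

Distance(R, P) = 36.9 — off by 5.20.

D = (0.00, 0.00) ✓; D.y = 0.00, S.y = 0.00 ✓; |DS| = 39.10 ✓; ∠(FS, SD) = 90.00° ✓; |FS| = 5.300 ✓; bearing(F→R) − bearing(F→S) = 72.00° ✓; |FR| = 5.300 ✓; ∠(FR, RP) = 90.00° ✓; |RP| = 42.10 ✗.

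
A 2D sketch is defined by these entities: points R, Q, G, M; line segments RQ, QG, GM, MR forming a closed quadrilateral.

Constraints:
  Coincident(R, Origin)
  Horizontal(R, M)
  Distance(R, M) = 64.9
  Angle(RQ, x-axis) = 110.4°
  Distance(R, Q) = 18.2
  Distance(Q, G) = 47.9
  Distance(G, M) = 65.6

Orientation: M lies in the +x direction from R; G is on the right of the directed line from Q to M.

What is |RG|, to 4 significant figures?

29.82

Checks: |QG| = 47.90 ✓; |GM| = 65.60 ✓.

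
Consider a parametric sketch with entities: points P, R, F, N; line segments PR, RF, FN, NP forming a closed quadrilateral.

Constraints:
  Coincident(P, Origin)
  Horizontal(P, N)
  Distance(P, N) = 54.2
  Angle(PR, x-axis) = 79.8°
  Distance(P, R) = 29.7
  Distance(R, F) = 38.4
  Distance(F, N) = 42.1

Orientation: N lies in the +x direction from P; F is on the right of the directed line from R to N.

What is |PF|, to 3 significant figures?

15.4

Checks: |RF| = 38.40 ✓; |FN| = 42.10 ✓.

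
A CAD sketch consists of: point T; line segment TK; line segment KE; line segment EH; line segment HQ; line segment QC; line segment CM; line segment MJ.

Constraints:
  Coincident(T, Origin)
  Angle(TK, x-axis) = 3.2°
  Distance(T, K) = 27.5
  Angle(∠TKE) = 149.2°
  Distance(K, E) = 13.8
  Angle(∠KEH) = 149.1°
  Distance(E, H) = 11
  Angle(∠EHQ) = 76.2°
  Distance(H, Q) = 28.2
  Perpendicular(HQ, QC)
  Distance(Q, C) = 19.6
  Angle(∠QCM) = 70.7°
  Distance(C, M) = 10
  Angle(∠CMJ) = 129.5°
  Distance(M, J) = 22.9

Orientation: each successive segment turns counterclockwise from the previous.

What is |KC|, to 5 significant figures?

15.894

T is at the origin; TK runs at 3.2° with length 27.5, so K = (27.457, 1.5351). ∠TKE = 149.2° gives KE at 34.000° from the x-axis; with |KE| = 13.8, E = (38.898, 9.2520). ∠KEH = 149.1° gives EH at 64.900° from the x-axis; with |EH| = 11.0, H = (43.564, 19.213). ∠EHQ = 76.2° gives HQ at 168.70° from the x-axis; with |HQ| = 28.2, Q = (15.911, 24.739). The perpendicularity gives QC at right angles to HQ, so QC runs at -101.30°; with |QC| = 19.6, C = (12.070, 5.5188). Then |KC| = |C − K| = 15.894.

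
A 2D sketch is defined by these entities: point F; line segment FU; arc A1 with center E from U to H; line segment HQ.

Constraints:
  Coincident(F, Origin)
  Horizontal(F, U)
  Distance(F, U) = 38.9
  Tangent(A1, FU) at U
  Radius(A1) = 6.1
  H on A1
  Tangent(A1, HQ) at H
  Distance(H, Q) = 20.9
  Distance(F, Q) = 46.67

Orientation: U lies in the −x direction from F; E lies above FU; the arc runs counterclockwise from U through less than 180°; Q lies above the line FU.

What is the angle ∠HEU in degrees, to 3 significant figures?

103°

Checks: F.y = 0.00, U.y = 0.00 ✓; |EH| = 6.100 ✓; ∠(EH, HQ) = 90.00° ✓; |HQ| = 20.90 ✓; |FQ| = 46.67 ✓.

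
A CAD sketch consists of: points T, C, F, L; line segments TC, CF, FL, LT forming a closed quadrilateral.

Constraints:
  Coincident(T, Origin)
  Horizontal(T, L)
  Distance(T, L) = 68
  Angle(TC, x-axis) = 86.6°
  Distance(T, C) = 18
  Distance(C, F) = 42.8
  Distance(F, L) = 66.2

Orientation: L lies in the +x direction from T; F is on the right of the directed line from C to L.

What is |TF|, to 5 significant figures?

25.333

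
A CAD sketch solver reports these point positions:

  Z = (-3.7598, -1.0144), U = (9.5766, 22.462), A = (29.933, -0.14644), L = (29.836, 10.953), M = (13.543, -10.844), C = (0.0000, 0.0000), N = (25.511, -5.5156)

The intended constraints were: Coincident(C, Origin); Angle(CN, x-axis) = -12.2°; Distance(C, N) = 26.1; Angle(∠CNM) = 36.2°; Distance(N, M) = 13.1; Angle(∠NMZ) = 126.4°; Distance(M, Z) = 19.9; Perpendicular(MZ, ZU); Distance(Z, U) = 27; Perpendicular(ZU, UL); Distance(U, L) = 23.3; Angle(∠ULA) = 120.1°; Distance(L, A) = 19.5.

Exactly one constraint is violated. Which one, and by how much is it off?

Distance(L, A) = 19.5 — off by 8.40.

C = (0.00, 0.00) ✓; CN at -12.20° ✓; |CN| = 26.10 ✓; ∠CNM = 36.20° ✓; |NM| = 13.10 ✓; ∠NMZ = 126.4° ✓; |MZ| = 19.90 ✓; ∠(MZ, ZU) = 90.00° ✓; |ZU| = 27.00 ✓; ∠(ZU, UL) = 90.00° ✓; |UL| = 23.30 ✓; ∠ULA = 120.1° ✓; |LA| = 11.10 ✗.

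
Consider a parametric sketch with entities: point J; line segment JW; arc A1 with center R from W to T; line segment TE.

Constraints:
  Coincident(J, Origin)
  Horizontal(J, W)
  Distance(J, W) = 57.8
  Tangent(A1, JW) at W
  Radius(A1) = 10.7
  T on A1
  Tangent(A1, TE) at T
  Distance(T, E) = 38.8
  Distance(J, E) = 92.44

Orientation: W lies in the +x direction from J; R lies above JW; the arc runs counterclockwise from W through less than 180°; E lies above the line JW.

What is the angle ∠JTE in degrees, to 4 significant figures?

117.0°

Checks: ∠(RW, WJ) = 90.00° ✓; |RT| = 10.70 ✓; ∠(RT, TE) = 90.00° ✓; |TE| = 38.80 ✓; |JE| = 92.44 ✓.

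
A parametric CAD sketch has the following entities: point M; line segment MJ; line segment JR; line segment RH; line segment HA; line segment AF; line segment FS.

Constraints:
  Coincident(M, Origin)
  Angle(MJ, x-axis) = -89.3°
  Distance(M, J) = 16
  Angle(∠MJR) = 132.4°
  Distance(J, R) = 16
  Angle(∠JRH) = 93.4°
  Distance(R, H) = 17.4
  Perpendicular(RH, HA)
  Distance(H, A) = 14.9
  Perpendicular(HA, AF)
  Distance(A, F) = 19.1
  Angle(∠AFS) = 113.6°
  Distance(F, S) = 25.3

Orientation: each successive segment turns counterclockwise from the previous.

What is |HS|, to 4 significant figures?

30.38

M is at the origin; MJ runs at -89.3° with length 16.0, so J = (0.1955, -16.00). ∠MJR = 132.4° gives JR at -41.70° from the x-axis; with |JR| = 16.0, R = (12.14, -26.64). ∠JRH = 93.4° gives RH at 44.90° from the x-axis; with |RH| = 17.4, H = (24.47, -14.36). The perpendicularity gives HA at right angles to RH, so HA runs at 134.9°; with |HA| = 14.9, A = (13.95, -3.806). HA is perpendicular to AF, so AF runs at -135.1°; with |AF| = 19.1, F = (0.4200, -17.29). ∠AFS = 113.6° gives FS at -68.70° from the x-axis; with |FS| = 25.3, S = (9.610, -40.86). Then |HS| = |S − H| = 30.38.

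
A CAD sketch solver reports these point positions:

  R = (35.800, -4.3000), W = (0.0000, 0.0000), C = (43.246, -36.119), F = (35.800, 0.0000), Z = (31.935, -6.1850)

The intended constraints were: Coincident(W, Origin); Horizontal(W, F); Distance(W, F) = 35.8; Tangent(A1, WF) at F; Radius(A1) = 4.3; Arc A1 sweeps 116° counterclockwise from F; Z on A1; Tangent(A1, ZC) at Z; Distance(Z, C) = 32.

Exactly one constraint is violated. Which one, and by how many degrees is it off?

Tangent(A1, ZC) at Z — off by 5.30°.

W = (0.00, 0.00) ✓; W.y = 0.00, F.y = 0.00 ✓; |WF| = 35.80 ✓; ∠(RF, FW) = 90.00° ✓; |RF| = 4.300 ✓; bearing(R→Z) − bearing(R→F) = 116.0° ✓; |RZ| = 4.300 ✓; ∠(RZ, ZC) = 95.30° ✗; |ZC| = 32.00 ✓.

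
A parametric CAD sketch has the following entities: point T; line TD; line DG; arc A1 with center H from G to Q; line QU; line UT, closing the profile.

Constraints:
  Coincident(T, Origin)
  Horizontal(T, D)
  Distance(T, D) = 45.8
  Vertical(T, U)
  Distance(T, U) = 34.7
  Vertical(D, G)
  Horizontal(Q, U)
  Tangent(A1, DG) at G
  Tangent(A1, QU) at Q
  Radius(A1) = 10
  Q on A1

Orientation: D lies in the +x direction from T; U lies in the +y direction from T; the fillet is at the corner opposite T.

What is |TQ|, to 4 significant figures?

49.86

T is at the origin; TD is horizontal with |TD| = 45.8 and D on the +x side, so D = (45.80, 0.000). T and U share the same x with |TU| = 34.7 and U on the +y side, so U = (0.000, 34.70). The virtual corner opposite T is at (45.80, 34.70). A1 meets DG tangentially, so HG is at right angles to DG and since A1 is tangent to QU there, HQ ⟂ QU, with radius 10.0, so the center H sits 10.0 in from both sides at H = (35.80, 24.70). That places the tangent points at G = (45.80, 24.70) on DG and Q = (35.80, 34.70) on QU. Then |TQ| = |Q − T| = 49.86.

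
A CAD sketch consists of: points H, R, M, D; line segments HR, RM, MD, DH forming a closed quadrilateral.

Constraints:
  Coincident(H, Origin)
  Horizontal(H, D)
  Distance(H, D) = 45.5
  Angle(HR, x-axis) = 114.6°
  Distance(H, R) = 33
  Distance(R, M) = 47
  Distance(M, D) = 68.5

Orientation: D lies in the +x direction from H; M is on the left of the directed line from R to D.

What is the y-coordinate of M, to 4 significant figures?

63.33

Checks: |RM| = 47.00 ✓; |MD| = 68.50 ✓.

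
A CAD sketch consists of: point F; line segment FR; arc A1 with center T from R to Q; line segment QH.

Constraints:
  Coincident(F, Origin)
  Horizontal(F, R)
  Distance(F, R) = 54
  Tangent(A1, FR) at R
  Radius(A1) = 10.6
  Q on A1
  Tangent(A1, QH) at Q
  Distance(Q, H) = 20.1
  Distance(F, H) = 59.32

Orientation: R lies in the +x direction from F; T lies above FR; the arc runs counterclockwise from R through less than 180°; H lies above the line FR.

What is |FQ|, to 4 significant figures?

64.55

Checks: F.y = 0.00, R.y = 0.00 ✓; |TQ| = 10.60 ✓; ∠(TQ, QH) = 90.00° ✓; |QH| = 20.10 ✓; |FH| = 59.32 ✓.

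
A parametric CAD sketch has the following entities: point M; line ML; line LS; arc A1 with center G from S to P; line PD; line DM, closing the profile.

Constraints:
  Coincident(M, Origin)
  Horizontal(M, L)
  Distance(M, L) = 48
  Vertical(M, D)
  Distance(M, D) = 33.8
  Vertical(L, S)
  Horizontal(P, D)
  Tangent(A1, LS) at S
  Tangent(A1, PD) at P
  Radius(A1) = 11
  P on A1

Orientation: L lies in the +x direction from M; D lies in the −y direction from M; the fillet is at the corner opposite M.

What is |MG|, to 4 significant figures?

43.46

M is at the origin; M and L share the same y with |ML| = 48.0 and L on the +x side, so L = (48.00, 0.000). MD is vertical with |MD| = 33.8 and D on the −y side, so D = (0.000, -33.80). The virtual corner opposite M is at (48.00, -33.80). A1 meets LS tangentially, so GS is at right angles to LS and A1 meets PD tangentially, so GP is at right angles to PD, with radius 11.0, so the center G sits 11.0 in from both sides at G = (37.00, -22.80). Then |MG| = |G − M| = 43.46.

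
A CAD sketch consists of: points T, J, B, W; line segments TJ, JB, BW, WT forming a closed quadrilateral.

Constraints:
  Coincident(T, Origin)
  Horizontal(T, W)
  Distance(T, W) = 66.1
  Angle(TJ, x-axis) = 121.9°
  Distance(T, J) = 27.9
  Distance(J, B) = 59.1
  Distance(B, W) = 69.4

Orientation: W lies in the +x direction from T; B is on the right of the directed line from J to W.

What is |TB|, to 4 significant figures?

32.49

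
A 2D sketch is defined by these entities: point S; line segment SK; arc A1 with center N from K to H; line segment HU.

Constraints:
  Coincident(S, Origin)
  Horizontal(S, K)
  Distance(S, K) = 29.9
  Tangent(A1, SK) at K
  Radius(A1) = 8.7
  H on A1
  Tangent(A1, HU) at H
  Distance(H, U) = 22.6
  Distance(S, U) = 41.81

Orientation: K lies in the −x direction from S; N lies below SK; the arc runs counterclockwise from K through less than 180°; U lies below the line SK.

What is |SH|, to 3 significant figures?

39.6

Checks: S.y = 0.00, K.y = 0.00 ✓; |NH| = 8.700 ✓; ∠(NH, HU) = 90.00° ✓; |HU| = 22.60 ✓; |SU| = 41.81 ✓.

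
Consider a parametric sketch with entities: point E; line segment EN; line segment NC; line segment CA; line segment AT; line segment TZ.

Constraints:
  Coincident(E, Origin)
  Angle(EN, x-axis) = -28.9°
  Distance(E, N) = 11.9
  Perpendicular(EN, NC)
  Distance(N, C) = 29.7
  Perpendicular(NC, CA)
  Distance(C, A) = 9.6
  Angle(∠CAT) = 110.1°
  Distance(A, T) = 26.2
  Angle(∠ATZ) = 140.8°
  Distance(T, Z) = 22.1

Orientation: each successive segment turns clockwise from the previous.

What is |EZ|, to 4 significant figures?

15.80

E is at the origin; EN runs at -28.9° with length 11.9, so N = (10.42, -5.751). The perpendicularity gives NC at right angles to EN, so NC runs at -118.9°; with |NC| = 29.7, C = (-3.935, -31.75). The perpendicularity gives CA at right angles to NC, so CA runs at 151.1°; with |CA| = 9.6, A = (-12.34, -27.11). ∠CAT = 110.1° gives AT at 81.20° from the x-axis; with |AT| = 26.2, T = (-8.332, -1.221). ∠ATZ = 140.8° gives TZ at 42.00° from the x-axis; with |TZ| = 22.1, Z = (8.092, 13.57). Then |EZ| = |Z − E| = 15.80.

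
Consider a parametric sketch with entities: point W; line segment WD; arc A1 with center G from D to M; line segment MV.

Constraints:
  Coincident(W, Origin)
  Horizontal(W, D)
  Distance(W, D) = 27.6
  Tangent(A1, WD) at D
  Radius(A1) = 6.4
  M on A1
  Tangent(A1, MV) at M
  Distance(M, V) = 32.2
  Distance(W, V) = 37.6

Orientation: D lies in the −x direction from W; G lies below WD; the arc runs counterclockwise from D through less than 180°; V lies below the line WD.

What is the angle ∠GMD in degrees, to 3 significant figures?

25.6°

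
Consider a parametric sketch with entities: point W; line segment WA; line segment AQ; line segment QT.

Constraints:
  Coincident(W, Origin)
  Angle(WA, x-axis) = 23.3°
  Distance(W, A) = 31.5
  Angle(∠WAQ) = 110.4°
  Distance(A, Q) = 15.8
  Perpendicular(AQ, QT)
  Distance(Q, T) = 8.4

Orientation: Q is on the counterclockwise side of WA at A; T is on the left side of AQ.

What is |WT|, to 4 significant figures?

34.11

∠WAQ = 110.4°, so AQ runs at 23.3° + (180° − 110.4°) = 92.90° from the x-axis; with |AQ| = 15.8, Q = A + 15.8·(cos 92.90°, sin 92.90°) = (28.13, 28.24). The perpendicularity gives QT at right angles to AQ; with |QT| = 8.4 on the left of AQ, T = Q + 8.4·(-0.9987, -0.05059) = (19.74, 27.81). Then |WT| = |T − W| = 34.11.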